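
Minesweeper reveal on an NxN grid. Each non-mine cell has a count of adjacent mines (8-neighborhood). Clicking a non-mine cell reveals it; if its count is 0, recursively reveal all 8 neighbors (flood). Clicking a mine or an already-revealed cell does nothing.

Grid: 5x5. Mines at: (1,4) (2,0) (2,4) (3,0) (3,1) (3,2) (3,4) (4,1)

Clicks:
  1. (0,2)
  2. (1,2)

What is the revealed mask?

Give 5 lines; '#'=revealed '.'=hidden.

Click 1 (0,2) count=0: revealed 11 new [(0,0) (0,1) (0,2) (0,3) (1,0) (1,1) (1,2) (1,3) (2,1) (2,2) (2,3)] -> total=11
Click 2 (1,2) count=0: revealed 0 new [(none)] -> total=11

Answer: ####.
####.
.###.
.....
.....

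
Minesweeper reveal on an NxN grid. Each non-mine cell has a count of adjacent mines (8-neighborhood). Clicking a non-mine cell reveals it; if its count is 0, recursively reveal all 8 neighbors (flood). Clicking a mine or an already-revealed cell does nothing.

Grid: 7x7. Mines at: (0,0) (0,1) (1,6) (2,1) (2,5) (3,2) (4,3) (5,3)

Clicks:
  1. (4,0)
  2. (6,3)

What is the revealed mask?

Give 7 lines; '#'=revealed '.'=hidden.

Answer: .......
.......
.......
##.....
###....
###....
####...

Derivation:
Click 1 (4,0) count=0: revealed 11 new [(3,0) (3,1) (4,0) (4,1) (4,2) (5,0) (5,1) (5,2) (6,0) (6,1) (6,2)] -> total=11
Click 2 (6,3) count=1: revealed 1 new [(6,3)] -> total=12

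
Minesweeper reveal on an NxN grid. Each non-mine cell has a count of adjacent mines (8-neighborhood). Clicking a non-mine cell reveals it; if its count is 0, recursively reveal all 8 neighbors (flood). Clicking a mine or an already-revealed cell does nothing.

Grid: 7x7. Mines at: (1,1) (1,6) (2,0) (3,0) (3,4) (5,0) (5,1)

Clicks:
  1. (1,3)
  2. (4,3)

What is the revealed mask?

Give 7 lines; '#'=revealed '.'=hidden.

Click 1 (1,3) count=0: revealed 12 new [(0,2) (0,3) (0,4) (0,5) (1,2) (1,3) (1,4) (1,5) (2,2) (2,3) (2,4) (2,5)] -> total=12
Click 2 (4,3) count=1: revealed 1 new [(4,3)] -> total=13

Answer: ..####.
..####.
..####.
.......
...#...
.......
.......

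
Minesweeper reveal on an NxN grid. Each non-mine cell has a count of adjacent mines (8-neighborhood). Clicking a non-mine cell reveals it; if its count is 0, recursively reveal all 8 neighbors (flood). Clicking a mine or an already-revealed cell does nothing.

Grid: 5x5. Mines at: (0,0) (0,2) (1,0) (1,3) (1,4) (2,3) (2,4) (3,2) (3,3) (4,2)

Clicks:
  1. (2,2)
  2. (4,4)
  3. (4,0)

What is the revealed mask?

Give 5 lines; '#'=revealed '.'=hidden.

Click 1 (2,2) count=4: revealed 1 new [(2,2)] -> total=1
Click 2 (4,4) count=1: revealed 1 new [(4,4)] -> total=2
Click 3 (4,0) count=0: revealed 6 new [(2,0) (2,1) (3,0) (3,1) (4,0) (4,1)] -> total=8

Answer: .....
.....
###..
##...
##..#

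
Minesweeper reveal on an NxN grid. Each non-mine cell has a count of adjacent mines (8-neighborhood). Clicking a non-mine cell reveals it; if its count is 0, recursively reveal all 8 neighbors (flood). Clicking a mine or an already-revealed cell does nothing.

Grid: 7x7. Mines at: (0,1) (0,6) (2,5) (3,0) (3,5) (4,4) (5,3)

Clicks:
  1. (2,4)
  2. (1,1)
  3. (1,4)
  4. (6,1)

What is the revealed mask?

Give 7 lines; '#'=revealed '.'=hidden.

Click 1 (2,4) count=2: revealed 1 new [(2,4)] -> total=1
Click 2 (1,1) count=1: revealed 1 new [(1,1)] -> total=2
Click 3 (1,4) count=1: revealed 1 new [(1,4)] -> total=3
Click 4 (6,1) count=0: revealed 9 new [(4,0) (4,1) (4,2) (5,0) (5,1) (5,2) (6,0) (6,1) (6,2)] -> total=12

Answer: .......
.#..#..
....#..
.......
###....
###....
###....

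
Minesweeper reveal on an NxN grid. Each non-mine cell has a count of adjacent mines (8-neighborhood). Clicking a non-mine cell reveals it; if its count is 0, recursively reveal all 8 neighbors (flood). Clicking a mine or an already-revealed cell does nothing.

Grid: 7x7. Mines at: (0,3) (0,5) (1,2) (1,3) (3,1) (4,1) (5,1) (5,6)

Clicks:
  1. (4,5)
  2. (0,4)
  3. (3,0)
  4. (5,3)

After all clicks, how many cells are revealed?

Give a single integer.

Click 1 (4,5) count=1: revealed 1 new [(4,5)] -> total=1
Click 2 (0,4) count=3: revealed 1 new [(0,4)] -> total=2
Click 3 (3,0) count=2: revealed 1 new [(3,0)] -> total=3
Click 4 (5,3) count=0: revealed 25 new [(1,4) (1,5) (1,6) (2,2) (2,3) (2,4) (2,5) (2,6) (3,2) (3,3) (3,4) (3,5) (3,6) (4,2) (4,3) (4,4) (4,6) (5,2) (5,3) (5,4) (5,5) (6,2) (6,3) (6,4) (6,5)] -> total=28

Answer: 28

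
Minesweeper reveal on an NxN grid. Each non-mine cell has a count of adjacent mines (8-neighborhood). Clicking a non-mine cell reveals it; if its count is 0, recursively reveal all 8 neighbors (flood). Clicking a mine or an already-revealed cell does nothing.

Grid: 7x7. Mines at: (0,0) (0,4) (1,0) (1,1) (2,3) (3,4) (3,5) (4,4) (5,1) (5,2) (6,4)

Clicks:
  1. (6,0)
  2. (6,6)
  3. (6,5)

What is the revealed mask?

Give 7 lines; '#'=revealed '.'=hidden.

Answer: .......
.......
.......
.......
.....##
.....##
#....##

Derivation:
Click 1 (6,0) count=1: revealed 1 new [(6,0)] -> total=1
Click 2 (6,6) count=0: revealed 6 new [(4,5) (4,6) (5,5) (5,6) (6,5) (6,6)] -> total=7
Click 3 (6,5) count=1: revealed 0 new [(none)] -> total=7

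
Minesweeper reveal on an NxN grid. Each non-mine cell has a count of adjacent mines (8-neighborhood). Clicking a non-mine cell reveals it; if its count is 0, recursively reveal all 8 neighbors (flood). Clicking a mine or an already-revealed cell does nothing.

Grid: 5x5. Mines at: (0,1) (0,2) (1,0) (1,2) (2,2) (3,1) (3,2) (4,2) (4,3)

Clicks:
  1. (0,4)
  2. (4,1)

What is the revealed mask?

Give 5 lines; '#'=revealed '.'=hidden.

Click 1 (0,4) count=0: revealed 8 new [(0,3) (0,4) (1,3) (1,4) (2,3) (2,4) (3,3) (3,4)] -> total=8
Click 2 (4,1) count=3: revealed 1 new [(4,1)] -> total=9

Answer: ...##
...##
...##
...##
.#...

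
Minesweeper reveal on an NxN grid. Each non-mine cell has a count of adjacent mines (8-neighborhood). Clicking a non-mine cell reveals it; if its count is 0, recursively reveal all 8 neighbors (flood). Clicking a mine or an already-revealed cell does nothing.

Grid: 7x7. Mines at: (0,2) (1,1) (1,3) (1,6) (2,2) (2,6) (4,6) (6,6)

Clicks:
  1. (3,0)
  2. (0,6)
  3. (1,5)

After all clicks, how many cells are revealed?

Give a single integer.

Click 1 (3,0) count=0: revealed 29 new [(2,0) (2,1) (2,3) (2,4) (2,5) (3,0) (3,1) (3,2) (3,3) (3,4) (3,5) (4,0) (4,1) (4,2) (4,3) (4,4) (4,5) (5,0) (5,1) (5,2) (5,3) (5,4) (5,5) (6,0) (6,1) (6,2) (6,3) (6,4) (6,5)] -> total=29
Click 2 (0,6) count=1: revealed 1 new [(0,6)] -> total=30
Click 3 (1,5) count=2: revealed 1 new [(1,5)] -> total=31

Answer: 31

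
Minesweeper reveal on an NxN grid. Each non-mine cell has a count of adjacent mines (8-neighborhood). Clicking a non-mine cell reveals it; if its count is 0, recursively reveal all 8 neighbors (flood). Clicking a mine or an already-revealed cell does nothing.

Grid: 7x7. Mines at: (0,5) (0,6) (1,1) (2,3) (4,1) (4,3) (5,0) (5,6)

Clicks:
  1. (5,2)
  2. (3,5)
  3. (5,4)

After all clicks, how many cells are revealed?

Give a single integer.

Click 1 (5,2) count=2: revealed 1 new [(5,2)] -> total=1
Click 2 (3,5) count=0: revealed 12 new [(1,4) (1,5) (1,6) (2,4) (2,5) (2,6) (3,4) (3,5) (3,6) (4,4) (4,5) (4,6)] -> total=13
Click 3 (5,4) count=1: revealed 1 new [(5,4)] -> total=14

Answer: 14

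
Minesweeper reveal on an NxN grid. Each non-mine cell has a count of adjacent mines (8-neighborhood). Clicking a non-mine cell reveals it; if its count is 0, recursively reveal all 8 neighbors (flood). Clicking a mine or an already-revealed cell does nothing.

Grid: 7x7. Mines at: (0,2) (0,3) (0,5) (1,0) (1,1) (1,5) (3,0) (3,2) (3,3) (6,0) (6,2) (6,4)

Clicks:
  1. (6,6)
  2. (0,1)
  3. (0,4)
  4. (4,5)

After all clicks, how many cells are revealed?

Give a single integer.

Click 1 (6,6) count=0: revealed 14 new [(2,4) (2,5) (2,6) (3,4) (3,5) (3,6) (4,4) (4,5) (4,6) (5,4) (5,5) (5,6) (6,5) (6,6)] -> total=14
Click 2 (0,1) count=3: revealed 1 new [(0,1)] -> total=15
Click 3 (0,4) count=3: revealed 1 new [(0,4)] -> total=16
Click 4 (4,5) count=0: revealed 0 new [(none)] -> total=16

Answer: 16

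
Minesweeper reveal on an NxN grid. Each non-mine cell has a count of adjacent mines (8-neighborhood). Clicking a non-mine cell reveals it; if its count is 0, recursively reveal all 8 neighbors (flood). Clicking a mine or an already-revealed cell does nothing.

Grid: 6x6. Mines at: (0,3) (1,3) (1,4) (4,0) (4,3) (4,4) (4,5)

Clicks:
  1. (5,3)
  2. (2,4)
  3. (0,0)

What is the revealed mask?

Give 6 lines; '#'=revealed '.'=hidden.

Answer: ###...
###...
###.#.
###...
......
...#..

Derivation:
Click 1 (5,3) count=2: revealed 1 new [(5,3)] -> total=1
Click 2 (2,4) count=2: revealed 1 new [(2,4)] -> total=2
Click 3 (0,0) count=0: revealed 12 new [(0,0) (0,1) (0,2) (1,0) (1,1) (1,2) (2,0) (2,1) (2,2) (3,0) (3,1) (3,2)] -> total=14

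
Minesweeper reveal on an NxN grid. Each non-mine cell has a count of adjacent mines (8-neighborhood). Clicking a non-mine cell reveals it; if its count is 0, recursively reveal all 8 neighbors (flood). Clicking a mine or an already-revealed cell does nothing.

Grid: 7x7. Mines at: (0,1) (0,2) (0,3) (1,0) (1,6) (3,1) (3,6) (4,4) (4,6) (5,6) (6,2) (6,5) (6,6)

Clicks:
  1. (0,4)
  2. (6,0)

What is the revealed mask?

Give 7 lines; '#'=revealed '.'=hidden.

Answer: ....#..
.......
.......
.......
##.....
##.....
##.....

Derivation:
Click 1 (0,4) count=1: revealed 1 new [(0,4)] -> total=1
Click 2 (6,0) count=0: revealed 6 new [(4,0) (4,1) (5,0) (5,1) (6,0) (6,1)] -> total=7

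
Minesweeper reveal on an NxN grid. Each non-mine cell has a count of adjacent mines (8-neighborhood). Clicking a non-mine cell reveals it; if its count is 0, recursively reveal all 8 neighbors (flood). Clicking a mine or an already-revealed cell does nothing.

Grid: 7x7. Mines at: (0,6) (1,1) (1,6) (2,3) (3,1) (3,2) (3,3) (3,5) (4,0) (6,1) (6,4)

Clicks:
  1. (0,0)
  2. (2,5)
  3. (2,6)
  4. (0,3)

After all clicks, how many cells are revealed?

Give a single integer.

Answer: 11

Derivation:
Click 1 (0,0) count=1: revealed 1 new [(0,0)] -> total=1
Click 2 (2,5) count=2: revealed 1 new [(2,5)] -> total=2
Click 3 (2,6) count=2: revealed 1 new [(2,6)] -> total=3
Click 4 (0,3) count=0: revealed 8 new [(0,2) (0,3) (0,4) (0,5) (1,2) (1,3) (1,4) (1,5)] -> total=11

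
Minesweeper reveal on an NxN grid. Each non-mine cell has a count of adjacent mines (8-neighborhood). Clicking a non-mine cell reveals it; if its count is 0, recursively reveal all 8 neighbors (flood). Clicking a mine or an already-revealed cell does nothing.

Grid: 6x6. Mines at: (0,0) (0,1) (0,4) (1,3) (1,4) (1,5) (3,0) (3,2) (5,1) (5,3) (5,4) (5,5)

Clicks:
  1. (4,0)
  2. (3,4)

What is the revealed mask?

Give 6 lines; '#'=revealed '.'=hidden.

Click 1 (4,0) count=2: revealed 1 new [(4,0)] -> total=1
Click 2 (3,4) count=0: revealed 9 new [(2,3) (2,4) (2,5) (3,3) (3,4) (3,5) (4,3) (4,4) (4,5)] -> total=10

Answer: ......
......
...###
...###
#..###
......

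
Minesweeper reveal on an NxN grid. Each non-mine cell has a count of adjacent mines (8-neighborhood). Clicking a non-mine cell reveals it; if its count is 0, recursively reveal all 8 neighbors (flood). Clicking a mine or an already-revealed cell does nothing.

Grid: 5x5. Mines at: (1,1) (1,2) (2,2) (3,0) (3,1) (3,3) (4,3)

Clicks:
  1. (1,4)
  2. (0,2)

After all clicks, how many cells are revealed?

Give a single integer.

Answer: 7

Derivation:
Click 1 (1,4) count=0: revealed 6 new [(0,3) (0,4) (1,3) (1,4) (2,3) (2,4)] -> total=6
Click 2 (0,2) count=2: revealed 1 new [(0,2)] -> total=7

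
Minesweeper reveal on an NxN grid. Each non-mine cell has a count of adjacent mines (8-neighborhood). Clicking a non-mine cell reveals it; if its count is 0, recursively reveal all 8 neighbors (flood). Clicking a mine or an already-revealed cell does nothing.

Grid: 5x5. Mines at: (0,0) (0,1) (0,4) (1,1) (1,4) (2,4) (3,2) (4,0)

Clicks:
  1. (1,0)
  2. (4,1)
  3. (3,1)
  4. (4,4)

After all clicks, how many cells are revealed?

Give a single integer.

Click 1 (1,0) count=3: revealed 1 new [(1,0)] -> total=1
Click 2 (4,1) count=2: revealed 1 new [(4,1)] -> total=2
Click 3 (3,1) count=2: revealed 1 new [(3,1)] -> total=3
Click 4 (4,4) count=0: revealed 4 new [(3,3) (3,4) (4,3) (4,4)] -> total=7

Answer: 7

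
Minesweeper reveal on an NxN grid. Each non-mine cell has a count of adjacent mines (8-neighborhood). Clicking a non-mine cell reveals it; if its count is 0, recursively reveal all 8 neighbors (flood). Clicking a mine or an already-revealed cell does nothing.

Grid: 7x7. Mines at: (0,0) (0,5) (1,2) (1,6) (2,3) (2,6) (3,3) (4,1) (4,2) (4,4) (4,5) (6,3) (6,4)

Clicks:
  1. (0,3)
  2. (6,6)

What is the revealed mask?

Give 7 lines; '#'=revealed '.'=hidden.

Answer: ...#...
.......
.......
.......
.......
.....##
.....##

Derivation:
Click 1 (0,3) count=1: revealed 1 new [(0,3)] -> total=1
Click 2 (6,6) count=0: revealed 4 new [(5,5) (5,6) (6,5) (6,6)] -> total=5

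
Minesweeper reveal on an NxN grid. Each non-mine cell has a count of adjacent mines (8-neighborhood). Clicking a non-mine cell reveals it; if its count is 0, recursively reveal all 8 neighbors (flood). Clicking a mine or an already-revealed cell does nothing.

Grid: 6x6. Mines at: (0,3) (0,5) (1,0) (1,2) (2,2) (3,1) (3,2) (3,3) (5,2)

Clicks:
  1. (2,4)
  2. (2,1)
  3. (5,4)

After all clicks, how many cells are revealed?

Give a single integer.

Click 1 (2,4) count=1: revealed 1 new [(2,4)] -> total=1
Click 2 (2,1) count=5: revealed 1 new [(2,1)] -> total=2
Click 3 (5,4) count=0: revealed 11 new [(1,4) (1,5) (2,5) (3,4) (3,5) (4,3) (4,4) (4,5) (5,3) (5,4) (5,5)] -> total=13

Answer: 13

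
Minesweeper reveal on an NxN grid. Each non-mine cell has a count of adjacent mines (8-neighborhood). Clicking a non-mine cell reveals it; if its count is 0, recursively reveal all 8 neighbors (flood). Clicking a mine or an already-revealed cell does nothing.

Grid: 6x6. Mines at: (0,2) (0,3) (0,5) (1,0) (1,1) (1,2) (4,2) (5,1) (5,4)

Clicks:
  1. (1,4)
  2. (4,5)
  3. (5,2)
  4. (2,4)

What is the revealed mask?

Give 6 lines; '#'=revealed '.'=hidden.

Click 1 (1,4) count=2: revealed 1 new [(1,4)] -> total=1
Click 2 (4,5) count=1: revealed 1 new [(4,5)] -> total=2
Click 3 (5,2) count=2: revealed 1 new [(5,2)] -> total=3
Click 4 (2,4) count=0: revealed 10 new [(1,3) (1,5) (2,3) (2,4) (2,5) (3,3) (3,4) (3,5) (4,3) (4,4)] -> total=13

Answer: ......
...###
...###
...###
...###
..#...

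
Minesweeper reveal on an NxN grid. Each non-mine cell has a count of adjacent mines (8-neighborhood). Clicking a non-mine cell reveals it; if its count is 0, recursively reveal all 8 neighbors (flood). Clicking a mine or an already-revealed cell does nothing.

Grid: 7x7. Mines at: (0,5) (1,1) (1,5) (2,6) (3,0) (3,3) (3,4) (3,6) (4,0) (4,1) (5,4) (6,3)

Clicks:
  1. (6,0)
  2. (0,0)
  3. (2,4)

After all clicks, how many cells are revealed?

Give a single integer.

Answer: 8

Derivation:
Click 1 (6,0) count=0: revealed 6 new [(5,0) (5,1) (5,2) (6,0) (6,1) (6,2)] -> total=6
Click 2 (0,0) count=1: revealed 1 new [(0,0)] -> total=7
Click 3 (2,4) count=3: revealed 1 new [(2,4)] -> total=8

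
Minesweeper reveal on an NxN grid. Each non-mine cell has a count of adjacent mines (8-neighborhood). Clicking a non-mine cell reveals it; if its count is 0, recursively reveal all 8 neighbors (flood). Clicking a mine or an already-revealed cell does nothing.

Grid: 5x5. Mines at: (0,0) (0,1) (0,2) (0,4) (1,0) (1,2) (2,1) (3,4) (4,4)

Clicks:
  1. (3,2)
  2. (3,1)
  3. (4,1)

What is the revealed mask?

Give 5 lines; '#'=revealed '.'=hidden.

Click 1 (3,2) count=1: revealed 1 new [(3,2)] -> total=1
Click 2 (3,1) count=1: revealed 1 new [(3,1)] -> total=2
Click 3 (4,1) count=0: revealed 6 new [(3,0) (3,3) (4,0) (4,1) (4,2) (4,3)] -> total=8

Answer: .....
.....
.....
####.
####.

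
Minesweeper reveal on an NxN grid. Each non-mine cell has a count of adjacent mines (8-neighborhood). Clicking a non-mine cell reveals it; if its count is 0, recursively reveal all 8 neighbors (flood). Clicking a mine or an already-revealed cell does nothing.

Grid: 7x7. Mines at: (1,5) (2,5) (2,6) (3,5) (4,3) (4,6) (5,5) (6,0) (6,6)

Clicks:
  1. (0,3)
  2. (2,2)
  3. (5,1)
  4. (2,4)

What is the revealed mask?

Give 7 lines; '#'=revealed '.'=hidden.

Answer: #####..
#####..
#####..
#####..
###....
###....
.......

Derivation:
Click 1 (0,3) count=0: revealed 26 new [(0,0) (0,1) (0,2) (0,3) (0,4) (1,0) (1,1) (1,2) (1,3) (1,4) (2,0) (2,1) (2,2) (2,3) (2,4) (3,0) (3,1) (3,2) (3,3) (3,4) (4,0) (4,1) (4,2) (5,0) (5,1) (5,2)] -> total=26
Click 2 (2,2) count=0: revealed 0 new [(none)] -> total=26
Click 3 (5,1) count=1: revealed 0 new [(none)] -> total=26
Click 4 (2,4) count=3: revealed 0 new [(none)] -> total=26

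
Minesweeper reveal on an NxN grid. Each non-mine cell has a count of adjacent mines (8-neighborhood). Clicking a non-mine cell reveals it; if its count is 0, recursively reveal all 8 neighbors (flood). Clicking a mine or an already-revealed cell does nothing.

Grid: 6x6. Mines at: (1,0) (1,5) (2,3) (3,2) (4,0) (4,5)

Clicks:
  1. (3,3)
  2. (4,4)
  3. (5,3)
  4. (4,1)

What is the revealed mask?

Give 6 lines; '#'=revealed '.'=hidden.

Answer: ......
......
......
...#..
.####.
.####.

Derivation:
Click 1 (3,3) count=2: revealed 1 new [(3,3)] -> total=1
Click 2 (4,4) count=1: revealed 1 new [(4,4)] -> total=2
Click 3 (5,3) count=0: revealed 7 new [(4,1) (4,2) (4,3) (5,1) (5,2) (5,3) (5,4)] -> total=9
Click 4 (4,1) count=2: revealed 0 new [(none)] -> total=9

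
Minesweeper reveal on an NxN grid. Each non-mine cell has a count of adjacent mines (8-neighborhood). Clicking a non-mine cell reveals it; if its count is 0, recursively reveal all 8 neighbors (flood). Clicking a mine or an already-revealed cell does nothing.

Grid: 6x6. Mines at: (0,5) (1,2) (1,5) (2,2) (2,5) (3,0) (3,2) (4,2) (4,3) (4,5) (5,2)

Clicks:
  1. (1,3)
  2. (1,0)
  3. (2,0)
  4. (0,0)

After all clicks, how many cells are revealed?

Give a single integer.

Answer: 7

Derivation:
Click 1 (1,3) count=2: revealed 1 new [(1,3)] -> total=1
Click 2 (1,0) count=0: revealed 6 new [(0,0) (0,1) (1,0) (1,1) (2,0) (2,1)] -> total=7
Click 3 (2,0) count=1: revealed 0 new [(none)] -> total=7
Click 4 (0,0) count=0: revealed 0 new [(none)] -> total=7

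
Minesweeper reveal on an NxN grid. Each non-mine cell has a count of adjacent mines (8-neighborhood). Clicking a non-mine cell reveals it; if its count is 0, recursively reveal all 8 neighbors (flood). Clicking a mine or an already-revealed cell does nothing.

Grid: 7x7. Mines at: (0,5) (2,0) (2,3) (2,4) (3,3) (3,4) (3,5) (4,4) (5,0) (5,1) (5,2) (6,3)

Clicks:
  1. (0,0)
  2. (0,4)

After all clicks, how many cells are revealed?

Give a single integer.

Click 1 (0,0) count=0: revealed 10 new [(0,0) (0,1) (0,2) (0,3) (0,4) (1,0) (1,1) (1,2) (1,3) (1,4)] -> total=10
Click 2 (0,4) count=1: revealed 0 new [(none)] -> total=10

Answer: 10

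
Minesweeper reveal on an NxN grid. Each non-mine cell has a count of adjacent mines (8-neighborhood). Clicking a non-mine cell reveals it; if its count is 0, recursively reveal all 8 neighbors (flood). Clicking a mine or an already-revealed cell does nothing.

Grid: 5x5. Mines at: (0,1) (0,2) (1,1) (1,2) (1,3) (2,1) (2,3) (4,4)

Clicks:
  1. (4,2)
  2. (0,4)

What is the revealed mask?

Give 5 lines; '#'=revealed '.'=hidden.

Click 1 (4,2) count=0: revealed 8 new [(3,0) (3,1) (3,2) (3,3) (4,0) (4,1) (4,2) (4,3)] -> total=8
Click 2 (0,4) count=1: revealed 1 new [(0,4)] -> total=9

Answer: ....#
.....
.....
####.
####.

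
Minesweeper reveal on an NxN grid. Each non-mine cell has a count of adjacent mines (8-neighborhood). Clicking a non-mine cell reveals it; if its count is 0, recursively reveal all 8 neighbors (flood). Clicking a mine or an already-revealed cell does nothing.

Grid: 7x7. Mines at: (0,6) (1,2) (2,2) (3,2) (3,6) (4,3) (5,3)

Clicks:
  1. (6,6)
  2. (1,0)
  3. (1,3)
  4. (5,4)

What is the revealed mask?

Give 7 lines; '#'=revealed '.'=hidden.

Answer: ##.....
##.#...
##.....
##.....
###.###
###.###
###.###

Derivation:
Click 1 (6,6) count=0: revealed 9 new [(4,4) (4,5) (4,6) (5,4) (5,5) (5,6) (6,4) (6,5) (6,6)] -> total=9
Click 2 (1,0) count=0: revealed 17 new [(0,0) (0,1) (1,0) (1,1) (2,0) (2,1) (3,0) (3,1) (4,0) (4,1) (4,2) (5,0) (5,1) (5,2) (6,0) (6,1) (6,2)] -> total=26
Click 3 (1,3) count=2: revealed 1 new [(1,3)] -> total=27
Click 4 (5,4) count=2: revealed 0 new [(none)] -> total=27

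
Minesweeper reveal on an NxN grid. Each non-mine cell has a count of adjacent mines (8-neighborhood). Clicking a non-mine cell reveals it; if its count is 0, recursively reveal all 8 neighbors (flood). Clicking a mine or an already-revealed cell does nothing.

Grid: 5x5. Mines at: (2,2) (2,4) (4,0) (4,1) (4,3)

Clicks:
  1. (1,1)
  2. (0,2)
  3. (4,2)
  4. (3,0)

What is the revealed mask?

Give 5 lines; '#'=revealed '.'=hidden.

Answer: #####
#####
##...
##...
..#..

Derivation:
Click 1 (1,1) count=1: revealed 1 new [(1,1)] -> total=1
Click 2 (0,2) count=0: revealed 13 new [(0,0) (0,1) (0,2) (0,3) (0,4) (1,0) (1,2) (1,3) (1,4) (2,0) (2,1) (3,0) (3,1)] -> total=14
Click 3 (4,2) count=2: revealed 1 new [(4,2)] -> total=15
Click 4 (3,0) count=2: revealed 0 new [(none)] -> total=15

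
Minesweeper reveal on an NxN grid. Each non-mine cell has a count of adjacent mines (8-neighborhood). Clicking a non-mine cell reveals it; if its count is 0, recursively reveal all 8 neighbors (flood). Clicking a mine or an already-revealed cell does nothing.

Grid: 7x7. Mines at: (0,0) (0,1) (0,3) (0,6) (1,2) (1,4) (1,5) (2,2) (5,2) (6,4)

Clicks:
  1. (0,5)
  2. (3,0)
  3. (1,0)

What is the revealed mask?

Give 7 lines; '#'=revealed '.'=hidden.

Click 1 (0,5) count=3: revealed 1 new [(0,5)] -> total=1
Click 2 (3,0) count=0: revealed 12 new [(1,0) (1,1) (2,0) (2,1) (3,0) (3,1) (4,0) (4,1) (5,0) (5,1) (6,0) (6,1)] -> total=13
Click 3 (1,0) count=2: revealed 0 new [(none)] -> total=13

Answer: .....#.
##.....
##.....
##.....
##.....
##.....
##.....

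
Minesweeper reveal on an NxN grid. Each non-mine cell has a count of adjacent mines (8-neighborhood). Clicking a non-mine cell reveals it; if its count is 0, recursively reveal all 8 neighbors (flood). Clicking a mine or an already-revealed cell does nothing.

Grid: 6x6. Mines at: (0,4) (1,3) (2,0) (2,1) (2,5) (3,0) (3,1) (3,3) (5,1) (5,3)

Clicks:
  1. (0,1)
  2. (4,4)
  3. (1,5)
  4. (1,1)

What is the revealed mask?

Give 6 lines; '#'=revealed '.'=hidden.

Click 1 (0,1) count=0: revealed 6 new [(0,0) (0,1) (0,2) (1,0) (1,1) (1,2)] -> total=6
Click 2 (4,4) count=2: revealed 1 new [(4,4)] -> total=7
Click 3 (1,5) count=2: revealed 1 new [(1,5)] -> total=8
Click 4 (1,1) count=2: revealed 0 new [(none)] -> total=8

Answer: ###...
###..#
......
......
....#.
......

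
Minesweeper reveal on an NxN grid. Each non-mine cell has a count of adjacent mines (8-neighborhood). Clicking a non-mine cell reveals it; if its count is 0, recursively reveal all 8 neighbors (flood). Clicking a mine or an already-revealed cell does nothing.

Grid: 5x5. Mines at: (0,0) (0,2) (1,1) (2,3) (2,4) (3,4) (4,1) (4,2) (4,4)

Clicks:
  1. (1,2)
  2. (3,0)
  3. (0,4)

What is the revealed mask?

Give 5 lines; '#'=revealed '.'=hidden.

Answer: ...##
..###
.....
#....
.....

Derivation:
Click 1 (1,2) count=3: revealed 1 new [(1,2)] -> total=1
Click 2 (3,0) count=1: revealed 1 new [(3,0)] -> total=2
Click 3 (0,4) count=0: revealed 4 new [(0,3) (0,4) (1,3) (1,4)] -> total=6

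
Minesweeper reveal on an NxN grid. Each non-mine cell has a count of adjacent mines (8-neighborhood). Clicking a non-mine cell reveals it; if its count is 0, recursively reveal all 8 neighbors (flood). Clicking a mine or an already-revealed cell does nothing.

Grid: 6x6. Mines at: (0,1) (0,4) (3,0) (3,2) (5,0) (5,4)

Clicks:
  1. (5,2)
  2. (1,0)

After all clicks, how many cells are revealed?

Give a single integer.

Answer: 7

Derivation:
Click 1 (5,2) count=0: revealed 6 new [(4,1) (4,2) (4,3) (5,1) (5,2) (5,3)] -> total=6
Click 2 (1,0) count=1: revealed 1 new [(1,0)] -> total=7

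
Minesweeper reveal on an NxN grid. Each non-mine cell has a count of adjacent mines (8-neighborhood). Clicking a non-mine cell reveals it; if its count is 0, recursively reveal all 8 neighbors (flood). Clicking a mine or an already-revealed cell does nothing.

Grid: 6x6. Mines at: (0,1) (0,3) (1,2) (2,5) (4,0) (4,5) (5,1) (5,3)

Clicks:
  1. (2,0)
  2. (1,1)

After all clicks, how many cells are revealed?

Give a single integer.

Answer: 6

Derivation:
Click 1 (2,0) count=0: revealed 6 new [(1,0) (1,1) (2,0) (2,1) (3,0) (3,1)] -> total=6
Click 2 (1,1) count=2: revealed 0 new [(none)] -> total=6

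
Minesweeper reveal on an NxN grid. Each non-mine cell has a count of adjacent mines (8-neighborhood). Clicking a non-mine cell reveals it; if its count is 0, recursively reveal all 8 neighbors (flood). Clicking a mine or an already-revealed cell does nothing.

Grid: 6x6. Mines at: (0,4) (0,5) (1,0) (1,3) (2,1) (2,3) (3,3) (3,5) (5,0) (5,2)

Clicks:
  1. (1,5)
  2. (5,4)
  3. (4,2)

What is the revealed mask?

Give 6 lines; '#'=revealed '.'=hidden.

Answer: ......
.....#
......
......
..####
...###

Derivation:
Click 1 (1,5) count=2: revealed 1 new [(1,5)] -> total=1
Click 2 (5,4) count=0: revealed 6 new [(4,3) (4,4) (4,5) (5,3) (5,4) (5,5)] -> total=7
Click 3 (4,2) count=2: revealed 1 new [(4,2)] -> total=8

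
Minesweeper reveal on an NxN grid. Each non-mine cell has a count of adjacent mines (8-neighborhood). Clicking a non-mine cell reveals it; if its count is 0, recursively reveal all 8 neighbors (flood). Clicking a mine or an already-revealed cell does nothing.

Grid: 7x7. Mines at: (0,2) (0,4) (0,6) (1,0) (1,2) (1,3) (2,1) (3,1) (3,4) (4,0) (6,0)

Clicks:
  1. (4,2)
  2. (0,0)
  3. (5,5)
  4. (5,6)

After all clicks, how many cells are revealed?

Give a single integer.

Click 1 (4,2) count=1: revealed 1 new [(4,2)] -> total=1
Click 2 (0,0) count=1: revealed 1 new [(0,0)] -> total=2
Click 3 (5,5) count=0: revealed 23 new [(1,5) (1,6) (2,5) (2,6) (3,5) (3,6) (4,1) (4,3) (4,4) (4,5) (4,6) (5,1) (5,2) (5,3) (5,4) (5,5) (5,6) (6,1) (6,2) (6,3) (6,4) (6,5) (6,6)] -> total=25
Click 4 (5,6) count=0: revealed 0 new [(none)] -> total=25

Answer: 25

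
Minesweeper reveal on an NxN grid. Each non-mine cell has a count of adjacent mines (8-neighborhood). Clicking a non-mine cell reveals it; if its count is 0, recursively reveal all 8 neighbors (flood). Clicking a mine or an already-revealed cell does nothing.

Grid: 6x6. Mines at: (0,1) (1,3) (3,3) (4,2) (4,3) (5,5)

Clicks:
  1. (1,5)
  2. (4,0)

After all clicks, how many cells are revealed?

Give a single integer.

Answer: 23

Derivation:
Click 1 (1,5) count=0: revealed 10 new [(0,4) (0,5) (1,4) (1,5) (2,4) (2,5) (3,4) (3,5) (4,4) (4,5)] -> total=10
Click 2 (4,0) count=0: revealed 13 new [(1,0) (1,1) (1,2) (2,0) (2,1) (2,2) (3,0) (3,1) (3,2) (4,0) (4,1) (5,0) (5,1)] -> total=23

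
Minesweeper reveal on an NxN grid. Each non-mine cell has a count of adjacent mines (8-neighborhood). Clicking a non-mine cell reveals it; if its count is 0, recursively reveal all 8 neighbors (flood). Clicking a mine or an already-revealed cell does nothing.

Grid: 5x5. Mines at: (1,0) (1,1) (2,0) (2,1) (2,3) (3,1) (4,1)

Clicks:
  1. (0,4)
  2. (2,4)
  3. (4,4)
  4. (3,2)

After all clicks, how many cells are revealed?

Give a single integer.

Click 1 (0,4) count=0: revealed 6 new [(0,2) (0,3) (0,4) (1,2) (1,3) (1,4)] -> total=6
Click 2 (2,4) count=1: revealed 1 new [(2,4)] -> total=7
Click 3 (4,4) count=0: revealed 6 new [(3,2) (3,3) (3,4) (4,2) (4,3) (4,4)] -> total=13
Click 4 (3,2) count=4: revealed 0 new [(none)] -> total=13

Answer: 13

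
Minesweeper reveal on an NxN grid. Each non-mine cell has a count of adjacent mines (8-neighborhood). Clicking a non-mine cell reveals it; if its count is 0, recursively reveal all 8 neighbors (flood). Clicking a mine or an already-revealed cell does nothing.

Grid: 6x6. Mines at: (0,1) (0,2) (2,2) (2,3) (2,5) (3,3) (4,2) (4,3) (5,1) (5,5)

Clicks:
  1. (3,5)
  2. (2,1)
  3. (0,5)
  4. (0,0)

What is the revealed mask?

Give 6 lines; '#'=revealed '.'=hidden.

Click 1 (3,5) count=1: revealed 1 new [(3,5)] -> total=1
Click 2 (2,1) count=1: revealed 1 new [(2,1)] -> total=2
Click 3 (0,5) count=0: revealed 6 new [(0,3) (0,4) (0,5) (1,3) (1,4) (1,5)] -> total=8
Click 4 (0,0) count=1: revealed 1 new [(0,0)] -> total=9

Answer: #..###
...###
.#....
.....#
......
......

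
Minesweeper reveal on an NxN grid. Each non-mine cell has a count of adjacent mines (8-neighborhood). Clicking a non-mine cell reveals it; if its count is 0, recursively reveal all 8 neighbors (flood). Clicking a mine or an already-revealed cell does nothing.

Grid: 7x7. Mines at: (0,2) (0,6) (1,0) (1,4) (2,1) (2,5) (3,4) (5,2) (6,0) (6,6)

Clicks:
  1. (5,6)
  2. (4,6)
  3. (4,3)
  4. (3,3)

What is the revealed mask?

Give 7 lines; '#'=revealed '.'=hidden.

Click 1 (5,6) count=1: revealed 1 new [(5,6)] -> total=1
Click 2 (4,6) count=0: revealed 5 new [(3,5) (3,6) (4,5) (4,6) (5,5)] -> total=6
Click 3 (4,3) count=2: revealed 1 new [(4,3)] -> total=7
Click 4 (3,3) count=1: revealed 1 new [(3,3)] -> total=8

Answer: .......
.......
.......
...#.##
...#.##
.....##
.......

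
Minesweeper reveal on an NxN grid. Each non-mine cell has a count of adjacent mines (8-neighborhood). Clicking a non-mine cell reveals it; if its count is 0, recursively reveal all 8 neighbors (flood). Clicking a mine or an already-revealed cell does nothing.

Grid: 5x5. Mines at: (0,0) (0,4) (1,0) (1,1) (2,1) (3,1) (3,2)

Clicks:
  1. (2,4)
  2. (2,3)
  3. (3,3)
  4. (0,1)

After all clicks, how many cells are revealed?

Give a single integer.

Click 1 (2,4) count=0: revealed 8 new [(1,3) (1,4) (2,3) (2,4) (3,3) (3,4) (4,3) (4,4)] -> total=8
Click 2 (2,3) count=1: revealed 0 new [(none)] -> total=8
Click 3 (3,3) count=1: revealed 0 new [(none)] -> total=8
Click 4 (0,1) count=3: revealed 1 new [(0,1)] -> total=9

Answer: 9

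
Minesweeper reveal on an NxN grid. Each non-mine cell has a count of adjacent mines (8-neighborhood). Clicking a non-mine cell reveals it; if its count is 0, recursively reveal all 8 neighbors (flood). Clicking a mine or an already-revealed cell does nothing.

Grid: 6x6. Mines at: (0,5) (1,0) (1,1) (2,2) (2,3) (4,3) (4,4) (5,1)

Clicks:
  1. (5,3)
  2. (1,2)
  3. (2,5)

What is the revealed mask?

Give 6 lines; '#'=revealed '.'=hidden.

Answer: ......
..#.##
....##
....##
......
...#..

Derivation:
Click 1 (5,3) count=2: revealed 1 new [(5,3)] -> total=1
Click 2 (1,2) count=3: revealed 1 new [(1,2)] -> total=2
Click 3 (2,5) count=0: revealed 6 new [(1,4) (1,5) (2,4) (2,5) (3,4) (3,5)] -> total=8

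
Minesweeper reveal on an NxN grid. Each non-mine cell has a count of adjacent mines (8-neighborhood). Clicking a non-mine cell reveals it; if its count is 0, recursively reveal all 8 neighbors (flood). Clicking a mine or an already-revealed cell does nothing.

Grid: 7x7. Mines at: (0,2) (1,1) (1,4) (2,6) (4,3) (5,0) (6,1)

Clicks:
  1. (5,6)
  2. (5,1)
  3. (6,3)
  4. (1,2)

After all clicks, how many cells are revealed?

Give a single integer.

Click 1 (5,6) count=0: revealed 16 new [(3,4) (3,5) (3,6) (4,4) (4,5) (4,6) (5,2) (5,3) (5,4) (5,5) (5,6) (6,2) (6,3) (6,4) (6,5) (6,6)] -> total=16
Click 2 (5,1) count=2: revealed 1 new [(5,1)] -> total=17
Click 3 (6,3) count=0: revealed 0 new [(none)] -> total=17
Click 4 (1,2) count=2: revealed 1 new [(1,2)] -> total=18

Answer: 18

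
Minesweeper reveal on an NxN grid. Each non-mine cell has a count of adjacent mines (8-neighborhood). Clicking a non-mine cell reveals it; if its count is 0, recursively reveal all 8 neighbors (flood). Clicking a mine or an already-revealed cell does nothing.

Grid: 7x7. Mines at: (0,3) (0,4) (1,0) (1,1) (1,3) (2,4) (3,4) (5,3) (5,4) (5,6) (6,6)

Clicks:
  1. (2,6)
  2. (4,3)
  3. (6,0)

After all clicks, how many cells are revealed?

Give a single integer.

Click 1 (2,6) count=0: revealed 10 new [(0,5) (0,6) (1,5) (1,6) (2,5) (2,6) (3,5) (3,6) (4,5) (4,6)] -> total=10
Click 2 (4,3) count=3: revealed 1 new [(4,3)] -> total=11
Click 3 (6,0) count=0: revealed 17 new [(2,0) (2,1) (2,2) (2,3) (3,0) (3,1) (3,2) (3,3) (4,0) (4,1) (4,2) (5,0) (5,1) (5,2) (6,0) (6,1) (6,2)] -> total=28

Answer: 28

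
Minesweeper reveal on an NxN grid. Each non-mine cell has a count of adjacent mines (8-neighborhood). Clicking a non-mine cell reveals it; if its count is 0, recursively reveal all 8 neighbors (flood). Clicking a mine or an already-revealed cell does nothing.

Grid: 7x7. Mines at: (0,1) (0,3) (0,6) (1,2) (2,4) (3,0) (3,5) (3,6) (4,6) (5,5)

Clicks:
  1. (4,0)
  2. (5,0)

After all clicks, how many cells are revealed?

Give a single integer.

Click 1 (4,0) count=1: revealed 1 new [(4,0)] -> total=1
Click 2 (5,0) count=0: revealed 21 new [(2,1) (2,2) (2,3) (3,1) (3,2) (3,3) (3,4) (4,1) (4,2) (4,3) (4,4) (5,0) (5,1) (5,2) (5,3) (5,4) (6,0) (6,1) (6,2) (6,3) (6,4)] -> total=22

Answer: 22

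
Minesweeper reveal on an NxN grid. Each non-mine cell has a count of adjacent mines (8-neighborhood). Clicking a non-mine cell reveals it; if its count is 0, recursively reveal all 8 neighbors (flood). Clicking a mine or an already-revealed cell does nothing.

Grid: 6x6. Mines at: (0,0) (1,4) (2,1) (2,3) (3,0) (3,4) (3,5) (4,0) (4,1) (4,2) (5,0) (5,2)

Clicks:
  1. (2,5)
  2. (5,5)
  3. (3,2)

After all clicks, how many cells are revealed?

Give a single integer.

Answer: 8

Derivation:
Click 1 (2,5) count=3: revealed 1 new [(2,5)] -> total=1
Click 2 (5,5) count=0: revealed 6 new [(4,3) (4,4) (4,5) (5,3) (5,4) (5,5)] -> total=7
Click 3 (3,2) count=4: revealed 1 new [(3,2)] -> total=8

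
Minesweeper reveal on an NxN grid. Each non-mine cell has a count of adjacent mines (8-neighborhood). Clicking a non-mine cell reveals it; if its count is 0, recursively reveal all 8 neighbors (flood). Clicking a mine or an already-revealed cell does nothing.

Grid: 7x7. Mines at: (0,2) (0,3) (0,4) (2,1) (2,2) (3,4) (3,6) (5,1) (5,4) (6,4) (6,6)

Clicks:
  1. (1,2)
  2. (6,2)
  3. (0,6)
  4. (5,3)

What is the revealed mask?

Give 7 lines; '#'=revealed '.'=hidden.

Click 1 (1,2) count=4: revealed 1 new [(1,2)] -> total=1
Click 2 (6,2) count=1: revealed 1 new [(6,2)] -> total=2
Click 3 (0,6) count=0: revealed 6 new [(0,5) (0,6) (1,5) (1,6) (2,5) (2,6)] -> total=8
Click 4 (5,3) count=2: revealed 1 new [(5,3)] -> total=9

Answer: .....##
..#..##
.....##
.......
.......
...#...
..#....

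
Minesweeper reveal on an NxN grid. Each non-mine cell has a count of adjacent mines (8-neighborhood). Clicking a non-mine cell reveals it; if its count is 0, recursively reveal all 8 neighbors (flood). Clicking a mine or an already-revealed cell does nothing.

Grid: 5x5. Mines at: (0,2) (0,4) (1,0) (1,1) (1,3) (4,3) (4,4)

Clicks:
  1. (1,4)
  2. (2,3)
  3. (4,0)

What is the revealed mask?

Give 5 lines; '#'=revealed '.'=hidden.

Click 1 (1,4) count=2: revealed 1 new [(1,4)] -> total=1
Click 2 (2,3) count=1: revealed 1 new [(2,3)] -> total=2
Click 3 (4,0) count=0: revealed 9 new [(2,0) (2,1) (2,2) (3,0) (3,1) (3,2) (4,0) (4,1) (4,2)] -> total=11

Answer: .....
....#
####.
###..
###..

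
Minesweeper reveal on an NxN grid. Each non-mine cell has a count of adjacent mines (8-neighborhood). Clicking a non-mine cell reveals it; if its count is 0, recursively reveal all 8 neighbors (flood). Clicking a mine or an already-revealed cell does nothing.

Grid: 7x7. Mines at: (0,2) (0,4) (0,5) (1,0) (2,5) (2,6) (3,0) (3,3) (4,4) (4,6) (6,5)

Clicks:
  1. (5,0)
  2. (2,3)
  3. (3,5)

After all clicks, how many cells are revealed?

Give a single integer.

Click 1 (5,0) count=0: revealed 14 new [(4,0) (4,1) (4,2) (4,3) (5,0) (5,1) (5,2) (5,3) (5,4) (6,0) (6,1) (6,2) (6,3) (6,4)] -> total=14
Click 2 (2,3) count=1: revealed 1 new [(2,3)] -> total=15
Click 3 (3,5) count=4: revealed 1 new [(3,5)] -> total=16

Answer: 16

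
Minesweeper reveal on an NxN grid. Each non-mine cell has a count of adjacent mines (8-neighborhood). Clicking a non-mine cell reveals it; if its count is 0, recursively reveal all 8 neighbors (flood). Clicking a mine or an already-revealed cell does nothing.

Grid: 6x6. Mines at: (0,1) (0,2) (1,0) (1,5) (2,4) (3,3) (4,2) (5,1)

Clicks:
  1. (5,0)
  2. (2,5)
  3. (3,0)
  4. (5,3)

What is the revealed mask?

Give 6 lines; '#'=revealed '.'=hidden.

Click 1 (5,0) count=1: revealed 1 new [(5,0)] -> total=1
Click 2 (2,5) count=2: revealed 1 new [(2,5)] -> total=2
Click 3 (3,0) count=0: revealed 6 new [(2,0) (2,1) (3,0) (3,1) (4,0) (4,1)] -> total=8
Click 4 (5,3) count=1: revealed 1 new [(5,3)] -> total=9

Answer: ......
......
##...#
##....
##....
#..#..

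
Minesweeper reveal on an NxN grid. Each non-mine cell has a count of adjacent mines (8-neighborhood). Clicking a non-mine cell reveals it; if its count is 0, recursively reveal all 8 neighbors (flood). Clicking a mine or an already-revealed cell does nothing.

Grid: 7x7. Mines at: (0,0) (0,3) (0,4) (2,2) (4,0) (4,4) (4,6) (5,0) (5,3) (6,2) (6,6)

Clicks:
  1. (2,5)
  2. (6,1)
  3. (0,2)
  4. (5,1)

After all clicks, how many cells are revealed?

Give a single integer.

Click 1 (2,5) count=0: revealed 14 new [(0,5) (0,6) (1,3) (1,4) (1,5) (1,6) (2,3) (2,4) (2,5) (2,6) (3,3) (3,4) (3,5) (3,6)] -> total=14
Click 2 (6,1) count=2: revealed 1 new [(6,1)] -> total=15
Click 3 (0,2) count=1: revealed 1 new [(0,2)] -> total=16
Click 4 (5,1) count=3: revealed 1 new [(5,1)] -> total=17

Answer: 17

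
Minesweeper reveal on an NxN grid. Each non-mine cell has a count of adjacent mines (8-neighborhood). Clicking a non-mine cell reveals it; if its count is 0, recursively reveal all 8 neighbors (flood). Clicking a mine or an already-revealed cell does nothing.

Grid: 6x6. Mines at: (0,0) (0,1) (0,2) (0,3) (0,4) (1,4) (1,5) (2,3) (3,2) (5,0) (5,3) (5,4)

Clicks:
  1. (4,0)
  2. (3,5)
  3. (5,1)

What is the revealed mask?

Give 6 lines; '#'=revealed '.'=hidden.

Answer: ......
......
....##
....##
#...##
.#....

Derivation:
Click 1 (4,0) count=1: revealed 1 new [(4,0)] -> total=1
Click 2 (3,5) count=0: revealed 6 new [(2,4) (2,5) (3,4) (3,5) (4,4) (4,5)] -> total=7
Click 3 (5,1) count=1: revealed 1 new [(5,1)] -> total=8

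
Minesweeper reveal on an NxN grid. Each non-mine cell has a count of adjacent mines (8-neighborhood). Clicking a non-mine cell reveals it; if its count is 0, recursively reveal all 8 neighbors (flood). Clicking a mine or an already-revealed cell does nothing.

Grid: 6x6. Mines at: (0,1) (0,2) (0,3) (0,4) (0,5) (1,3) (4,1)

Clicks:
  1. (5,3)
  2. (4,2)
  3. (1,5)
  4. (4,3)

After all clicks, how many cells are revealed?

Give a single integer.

Click 1 (5,3) count=0: revealed 18 new [(1,4) (1,5) (2,2) (2,3) (2,4) (2,5) (3,2) (3,3) (3,4) (3,5) (4,2) (4,3) (4,4) (4,5) (5,2) (5,3) (5,4) (5,5)] -> total=18
Click 2 (4,2) count=1: revealed 0 new [(none)] -> total=18
Click 3 (1,5) count=2: revealed 0 new [(none)] -> total=18
Click 4 (4,3) count=0: revealed 0 new [(none)] -> total=18

Answer: 18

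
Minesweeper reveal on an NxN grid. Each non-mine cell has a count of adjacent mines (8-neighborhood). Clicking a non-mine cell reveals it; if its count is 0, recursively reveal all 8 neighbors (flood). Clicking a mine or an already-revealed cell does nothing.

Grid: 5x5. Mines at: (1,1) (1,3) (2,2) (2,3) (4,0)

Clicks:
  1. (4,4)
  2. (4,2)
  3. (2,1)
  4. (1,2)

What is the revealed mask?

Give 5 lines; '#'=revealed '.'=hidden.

Click 1 (4,4) count=0: revealed 8 new [(3,1) (3,2) (3,3) (3,4) (4,1) (4,2) (4,3) (4,4)] -> total=8
Click 2 (4,2) count=0: revealed 0 new [(none)] -> total=8
Click 3 (2,1) count=2: revealed 1 new [(2,1)] -> total=9
Click 4 (1,2) count=4: revealed 1 new [(1,2)] -> total=10

Answer: .....
..#..
.#...
.####
.####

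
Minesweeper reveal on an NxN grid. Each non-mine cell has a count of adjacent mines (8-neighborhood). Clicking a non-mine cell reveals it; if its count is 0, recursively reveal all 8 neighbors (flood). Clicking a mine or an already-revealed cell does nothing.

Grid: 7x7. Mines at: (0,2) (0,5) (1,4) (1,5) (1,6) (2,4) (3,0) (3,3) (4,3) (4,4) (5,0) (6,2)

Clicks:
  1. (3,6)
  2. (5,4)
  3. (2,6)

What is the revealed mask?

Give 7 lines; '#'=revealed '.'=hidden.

Click 1 (3,6) count=0: revealed 14 new [(2,5) (2,6) (3,5) (3,6) (4,5) (4,6) (5,3) (5,4) (5,5) (5,6) (6,3) (6,4) (6,5) (6,6)] -> total=14
Click 2 (5,4) count=2: revealed 0 new [(none)] -> total=14
Click 3 (2,6) count=2: revealed 0 new [(none)] -> total=14

Answer: .......
.......
.....##
.....##
.....##
...####
...####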